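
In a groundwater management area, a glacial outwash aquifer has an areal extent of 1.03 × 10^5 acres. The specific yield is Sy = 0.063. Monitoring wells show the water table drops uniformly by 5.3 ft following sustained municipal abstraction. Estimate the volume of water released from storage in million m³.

A = 1.03 × 10^5 acres = 4.168 × 10^8 m²
Δh = 5.3 ft = 1.615 m
ΔV = Sy × A × Δh = 0.063 × 4.168 × 10^8 m² × 1.615 m = 4.242 × 10^7 m³
ΔV = 4.242 × 10^7 m³ = 42.42 million m³

ΔV ≈ 42.4 million m³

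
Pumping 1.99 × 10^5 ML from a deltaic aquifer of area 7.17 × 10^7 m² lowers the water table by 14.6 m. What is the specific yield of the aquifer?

Sy ≈ 0.19

ΔV = 1.99 × 10^5 ML = 1.99 × 10^8 m³
Sy = ΔV / (A × Δh) = 1.99 × 10^8 m³ / (7.17 × 10^7 m² × 14.6 m) = 0.1901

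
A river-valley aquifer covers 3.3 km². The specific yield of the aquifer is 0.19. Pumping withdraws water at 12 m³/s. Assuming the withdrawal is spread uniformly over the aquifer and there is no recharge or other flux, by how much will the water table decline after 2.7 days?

Δh ≈ 4.46 m

A = 3.3 km² = 3.3 × 10^6 m²
Q = 12 m³/s = 1.037 × 10^6 m³/d
ΔV = Q × t = 1.037 × 10^6 m³/d × 2.7 d = 2.799 × 10^6 m³
Δh = ΔV / (Sy × A) = 2.799 × 10^6 / (0.19 × 3.3 × 10^6) = 4.465 m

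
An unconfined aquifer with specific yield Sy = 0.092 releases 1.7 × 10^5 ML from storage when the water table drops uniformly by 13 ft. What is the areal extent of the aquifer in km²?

A ≈ 466 km²

Δh = 13 ft = 3.962 m
ΔV = 1.7 × 10^5 ML = 1.7 × 10^8 m³
A = ΔV / (Sy × Δh) = 1.7 × 10^8 / (0.092 × 3.962) = 4.663 × 10^8 m²
A = 4.663 × 10^8 m² = 466.3 km²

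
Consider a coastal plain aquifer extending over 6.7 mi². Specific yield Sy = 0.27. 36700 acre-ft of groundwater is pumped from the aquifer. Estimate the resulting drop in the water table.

Δh ≈ 9.66 m

A = 6.7 mi² = 1.735 × 10^7 m²
ΔV = 36700 acre-ft = 4.527 × 10^7 m³
Δh = ΔV / (Sy × A) = 4.527 × 10^7 m³ / (0.27 × 1.735 × 10^7 m²) = 9.662 m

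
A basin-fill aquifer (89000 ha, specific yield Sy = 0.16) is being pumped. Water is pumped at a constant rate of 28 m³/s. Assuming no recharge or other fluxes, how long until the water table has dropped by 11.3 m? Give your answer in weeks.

t ≈ 95 weeks

A = 89000 ha = 8.9 × 10^8 m²
ΔV = Sy × A × Δh = 0.16 × 8.9 × 10^8 × 11.3 = 1.609 × 10^9 m³
Q = 28 m³/s = 2.419 × 10^6 m³/d
t = ΔV / Q = 1.609 × 10^9 m³ / 2.419 × 10^6 m³/d = 665.1 d
t = 665.1 d ≈ 95.02 weeks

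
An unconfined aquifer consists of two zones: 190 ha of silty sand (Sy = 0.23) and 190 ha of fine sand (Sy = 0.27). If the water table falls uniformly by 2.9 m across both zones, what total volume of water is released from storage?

A₁ = 190 ha = 1.9 × 10^6 m²; A₂ = 190 ha = 1.9 × 10^6 m²
ΔV₁ = 0.23 × 1.9 × 10^6 × 2.9 = 1.267 × 10^6 m³
ΔV₂ = 0.27 × 1.9 × 10^6 × 2.9 = 1.488 × 10^6 m³
ΔV = ΔV₁ + ΔV₂ = 2.755 × 10^6 m³

ΔV ≈ 2.75 × 10^6 m³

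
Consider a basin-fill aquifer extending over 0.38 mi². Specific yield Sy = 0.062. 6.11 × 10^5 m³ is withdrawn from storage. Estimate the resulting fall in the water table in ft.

A = 0.38 mi² = 9.842 × 10^5 m²
Δh = ΔV / (Sy × A) = 6.11 × 10^5 m³ / (0.062 × 9.842 × 10^5 m²) = 10.01 m
Δh = 10.01 m = 32.85 ft

Δh ≈ 32.9 ft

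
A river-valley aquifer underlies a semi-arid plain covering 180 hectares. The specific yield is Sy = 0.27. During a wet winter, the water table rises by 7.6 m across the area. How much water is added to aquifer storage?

ΔV ≈ 3.69 × 10^6 m³

A = 180 hectares = 1.8 × 10^6 m²
ΔV = Sy × A × Δh = 0.27 × 1.8 × 10^6 m² × 7.6 m = 3.694 × 10^6 m³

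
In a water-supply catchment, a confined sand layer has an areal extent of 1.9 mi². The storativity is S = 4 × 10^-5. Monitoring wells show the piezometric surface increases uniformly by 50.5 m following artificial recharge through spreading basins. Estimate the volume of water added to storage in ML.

A = 1.9 mi² = 4.921 × 10^6 m²
ΔV = S × A × Δh = 4 × 10^-5 × 4.921 × 10^6 m² × 50.5 m = 9940 m³
ΔV = 9940 m³ = 9.94 ML

ΔV ≈ 9.94 ML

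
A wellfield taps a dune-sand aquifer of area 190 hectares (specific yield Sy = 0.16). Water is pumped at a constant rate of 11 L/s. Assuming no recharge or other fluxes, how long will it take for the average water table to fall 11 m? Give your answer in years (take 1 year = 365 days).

t ≈ 9.64 years

A = 190 hectares = 1.9 × 10^6 m²
ΔV = Sy × A × Δh = 0.16 × 1.9 × 10^6 × 11 = 3.344 × 10^6 m³
Q = 11 L/s = 950.4 m³/d
t = ΔV / Q = 3.344 × 10^6 m³ / 950.4 m³/d = 3519 d
t = 3519 d ≈ 9.64 years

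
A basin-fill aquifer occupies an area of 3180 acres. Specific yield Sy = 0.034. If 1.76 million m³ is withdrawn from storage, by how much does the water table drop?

A = 3180 acres = 1.287 × 10^7 m²
ΔV = 1.76 million m³ = 1.76 × 10^6 m³
Δh = ΔV / (Sy × A) = 1.76 × 10^6 m³ / (0.034 × 1.287 × 10^7 m²) = 4.022 m

Δh ≈ 4.02 m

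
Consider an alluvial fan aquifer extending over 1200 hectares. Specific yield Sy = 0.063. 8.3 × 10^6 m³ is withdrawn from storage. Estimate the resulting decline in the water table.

Δh ≈ 11 m

A = 1200 hectares = 1.2 × 10^7 m²
Δh = ΔV / (Sy × A) = 8.3 × 10^6 m³ / (0.063 × 1.2 × 10^7 m²) = 10.98 m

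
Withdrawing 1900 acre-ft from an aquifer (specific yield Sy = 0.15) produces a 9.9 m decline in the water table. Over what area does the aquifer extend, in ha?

A ≈ 158 ha

ΔV = 1900 acre-ft = 2.344 × 10^6 m³
A = ΔV / (Sy × Δh) = 2.344 × 10^6 / (0.15 × 9.9) = 1.578 × 10^6 m²
A = 1.578 × 10^6 m² = 157.8 ha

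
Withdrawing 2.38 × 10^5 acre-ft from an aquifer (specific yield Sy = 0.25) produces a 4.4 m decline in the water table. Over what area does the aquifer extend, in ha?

A ≈ 26700 ha

ΔV = 2.38 × 10^5 acre-ft = 2.936 × 10^8 m³
A = ΔV / (Sy × Δh) = 2.936 × 10^8 / (0.25 × 4.4) = 2.669 × 10^8 m²
A = 2.669 × 10^8 m² = 26690 ha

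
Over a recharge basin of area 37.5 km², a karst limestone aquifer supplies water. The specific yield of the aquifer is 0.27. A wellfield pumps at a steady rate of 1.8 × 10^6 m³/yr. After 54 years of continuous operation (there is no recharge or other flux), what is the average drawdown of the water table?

Δh ≈ 9.6 m

A = 37.5 km² = 3.75 × 10^7 m²
Q = 1.8 × 10^6 m³/yr = 4932 m³/d
t = 54 years = 19710 d
ΔV = Q × t = 4932 m³/d × 19710 d = 9.72 × 10^7 m³
Δh = ΔV / (Sy × A) = 9.72 × 10^7 / (0.27 × 3.75 × 10^7) = 9.6 m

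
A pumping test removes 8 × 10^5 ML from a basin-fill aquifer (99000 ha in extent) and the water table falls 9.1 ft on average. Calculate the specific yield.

A = 99000 ha = 9.9 × 10^8 m²
Δh = 9.1 ft = 2.774 m
ΔV = 8 × 10^5 ML = 8 × 10^8 m³
Sy = ΔV / (A × Δh) = 8 × 10^8 m³ / (9.9 × 10^8 m² × 2.774 m) = 0.2913

Sy ≈ 0.29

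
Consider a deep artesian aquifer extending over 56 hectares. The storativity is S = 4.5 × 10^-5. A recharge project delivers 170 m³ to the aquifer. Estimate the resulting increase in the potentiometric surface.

A = 56 hectares = 5.6 × 10^5 m²
Δh = ΔV / (S × A) = 170 m³ / (4.5 × 10^-5 × 5.6 × 10^5 m²) = 6.746 m

Δh ≈ 6.75 m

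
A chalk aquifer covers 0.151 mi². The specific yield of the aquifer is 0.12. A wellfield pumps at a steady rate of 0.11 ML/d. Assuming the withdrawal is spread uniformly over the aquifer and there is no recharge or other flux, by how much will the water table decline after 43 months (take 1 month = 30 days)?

A = 0.151 mi² = 3.911 × 10^5 m²
Q = 0.11 ML/d = 110 m³/d
t = 43 months = 1290 d
ΔV = Q × t = 110 m³/d × 1290 d = 1.419 × 10^5 m³
Δh = ΔV / (Sy × A) = 1.419 × 10^5 / (0.12 × 3.911 × 10^5) = 3.024 m

Δh ≈ 3.02 m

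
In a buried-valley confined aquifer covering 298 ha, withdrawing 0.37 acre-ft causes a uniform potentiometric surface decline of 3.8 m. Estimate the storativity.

S ≈ 4 × 10^-5

A = 298 ha = 2.98 × 10^6 m²
ΔV = 0.37 acre-ft = 456.4 m³
S = ΔV / (A × Δh) = 456.4 m³ / (2.98 × 10^6 m² × 3.8 m) = 4.03 × 10^-5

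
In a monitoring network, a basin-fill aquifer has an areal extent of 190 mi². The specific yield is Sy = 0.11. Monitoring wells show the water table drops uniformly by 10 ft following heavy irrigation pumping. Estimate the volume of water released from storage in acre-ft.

ΔV ≈ 1.34 × 10^5 acre-ft

A = 190 mi² = 4.921 × 10^8 m²
Δh = 10 ft = 3.048 m
ΔV = Sy × A × Δh = 0.11 × 4.921 × 10^8 m² × 3.048 m = 1.65 × 10^8 m³
ΔV = 1.65 × 10^8 m³ = 1.338 × 10^5 acre-ft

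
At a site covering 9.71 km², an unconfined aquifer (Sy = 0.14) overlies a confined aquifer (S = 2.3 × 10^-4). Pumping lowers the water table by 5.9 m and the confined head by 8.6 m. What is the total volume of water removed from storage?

ΔV ≈ 8.04 × 10^6 m³

A = 9.71 km² = 9.71 × 10^6 m²
Unconfined: ΔV_u = Sy × A × Δh_u = 0.14 × 9.71 × 10^6 × 5.9 = 8.02 × 10^6 m³
Confined: ΔV_c = S × A × Δh_c = 2.3 × 10^-4 × 9.71 × 10^6 × 8.6 = 19210 m³
Total ΔV = 8.02 × 10^6 + 19210 = 8.04 × 10^6 m³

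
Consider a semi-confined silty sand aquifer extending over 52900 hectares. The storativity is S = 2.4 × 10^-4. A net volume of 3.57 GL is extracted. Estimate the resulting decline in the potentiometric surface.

A = 52900 hectares = 5.29 × 10^8 m²
ΔV = 3.57 GL = 3.57 × 10^6 m³
Δh = ΔV / (S × A) = 3.57 × 10^6 m³ / (2.4 × 10^-4 × 5.29 × 10^8 m²) = 28.12 m

Δh ≈ 28.1 m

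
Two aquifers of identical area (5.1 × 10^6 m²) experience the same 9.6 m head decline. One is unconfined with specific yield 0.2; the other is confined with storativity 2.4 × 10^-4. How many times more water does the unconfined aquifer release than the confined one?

ΔV_u / ΔV_c ≈ 833

Unconfined: ΔV_u = Sy × A × Δh = 0.2 × 5.1 × 10^6 × 9.6 = 9.792 × 10^6 m³
Confined: ΔV_c = S × A × Δh = 2.4 × 10^-4 × 5.1 × 10^6 × 9.6 = 11750 m³
Ratio = ΔV_u / ΔV_c = Sy / S = 0.2 / 2.4 × 10^-4 = 833.3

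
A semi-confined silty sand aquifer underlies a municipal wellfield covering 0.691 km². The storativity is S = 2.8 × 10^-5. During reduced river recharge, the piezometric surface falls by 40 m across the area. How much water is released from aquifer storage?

ΔV ≈ 774 m³

A = 0.691 km² = 6.91 × 10^5 m²
ΔV = S × A × Δh = 2.8 × 10^-5 × 6.91 × 10^5 m² × 40 m = 773.9 m³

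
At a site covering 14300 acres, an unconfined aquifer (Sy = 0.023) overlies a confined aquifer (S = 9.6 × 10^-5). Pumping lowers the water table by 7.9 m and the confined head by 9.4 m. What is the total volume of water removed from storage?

A = 14300 acres = 5.787 × 10^7 m²
Unconfined: ΔV_u = Sy × A × Δh_u = 0.023 × 5.787 × 10^7 × 7.9 = 1.051 × 10^7 m³
Confined: ΔV_c = S × A × Δh_c = 9.6 × 10^-5 × 5.787 × 10^7 × 9.4 = 52220 m³
Total ΔV = 1.051 × 10^7 + 52220 = 1.057 × 10^7 m³

ΔV ≈ 1.06 × 10^7 m³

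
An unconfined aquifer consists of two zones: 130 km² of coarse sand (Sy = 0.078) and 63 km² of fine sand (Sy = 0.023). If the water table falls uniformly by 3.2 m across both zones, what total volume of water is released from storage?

ΔV ≈ 3.71 × 10^7 m³

A₁ = 130 km² = 1.3 × 10^8 m²; A₂ = 63 km² = 6.3 × 10^7 m²
ΔV₁ = 0.078 × 1.3 × 10^8 × 3.2 = 3.245 × 10^7 m³
ΔV₂ = 0.023 × 6.3 × 10^7 × 3.2 = 4.637 × 10^6 m³
ΔV = ΔV₁ + ΔV₂ = 3.708 × 10^7 m³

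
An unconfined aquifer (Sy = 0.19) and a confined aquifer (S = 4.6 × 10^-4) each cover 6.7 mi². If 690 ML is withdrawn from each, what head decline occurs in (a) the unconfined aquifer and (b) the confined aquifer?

Δh_u ≈ 0.209 m; Δh_c ≈ 86.4 m

A = 6.7 mi² = 1.735 × 10^7 m²
ΔV = 690 ML = 6.9 × 10^5 m³
Unconfined: Δh_u = ΔV/(Sy·A) = 6.9 × 10^5/(0.19 × 1.735 × 10^7) = 0.2093 m
Confined: Δh_c = ΔV/(S·A) = 6.9 × 10^5/(4.6 × 10^-4 × 1.735 × 10^7) = 86.44 m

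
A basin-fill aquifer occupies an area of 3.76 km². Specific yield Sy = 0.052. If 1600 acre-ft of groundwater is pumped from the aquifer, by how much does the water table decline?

A = 3.76 km² = 3.76 × 10^6 m²
ΔV = 1600 acre-ft = 1.974 × 10^6 m³
Δh = ΔV / (Sy × A) = 1.974 × 10^6 m³ / (0.052 × 3.76 × 10^6 m²) = 10.09 m

Δh ≈ 10.1 m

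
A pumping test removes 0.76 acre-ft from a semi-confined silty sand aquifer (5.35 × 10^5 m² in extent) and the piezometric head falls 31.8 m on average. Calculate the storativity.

ΔV = 0.76 acre-ft = 937.4 m³
S = ΔV / (A × Δh) = 937.4 m³ / (5.35 × 10^5 m² × 31.8 m) = 5.51 × 10^-5

S ≈ 5.5 × 10^-5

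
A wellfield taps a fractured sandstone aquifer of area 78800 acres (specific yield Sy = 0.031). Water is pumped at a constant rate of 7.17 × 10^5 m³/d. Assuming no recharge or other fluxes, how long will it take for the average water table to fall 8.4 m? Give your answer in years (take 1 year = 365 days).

A = 78800 acres = 3.189 × 10^8 m²
ΔV = Sy × A × Δh = 0.031 × 3.189 × 10^8 × 8.4 = 8.304 × 10^7 m³
t = ΔV / Q = 8.304 × 10^7 m³ / 7.17 × 10^5 m³/d = 115.8 d
t = 115.8 d ≈ 0.3173 years

t ≈ 0.317 years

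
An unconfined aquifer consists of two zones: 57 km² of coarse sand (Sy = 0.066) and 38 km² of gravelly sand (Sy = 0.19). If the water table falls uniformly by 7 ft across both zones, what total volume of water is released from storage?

A₁ = 57 km² = 5.7 × 10^7 m²; A₂ = 38 km² = 3.8 × 10^7 m²
Δh = 7 ft = 2.134 m
ΔV₁ = 0.066 × 5.7 × 10^7 × 2.134 = 8.027 × 10^6 m³
ΔV₂ = 0.19 × 3.8 × 10^7 × 2.134 = 1.54 × 10^7 m³
ΔV = ΔV₁ + ΔV₂ = 2.343 × 10^7 m³

ΔV ≈ 2.34 × 10^7 m³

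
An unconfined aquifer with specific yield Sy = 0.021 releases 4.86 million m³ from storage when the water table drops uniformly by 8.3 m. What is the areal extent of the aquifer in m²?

ΔV = 4.86 million m³ = 4.86 × 10^6 m³
A = ΔV / (Sy × Δh) = 4.86 × 10^6 / (0.021 × 8.3) = 2.788 × 10^7 m²

A ≈ 2.79 × 10^7 m²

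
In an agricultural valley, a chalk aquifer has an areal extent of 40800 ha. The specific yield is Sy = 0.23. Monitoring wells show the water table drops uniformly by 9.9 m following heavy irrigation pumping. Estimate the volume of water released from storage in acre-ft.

ΔV ≈ 7.53 × 10^5 acre-ft

A = 40800 ha = 4.08 × 10^8 m²
ΔV = Sy × A × Δh = 0.23 × 4.08 × 10^8 m² × 9.9 m = 9.29 × 10^8 m³
ΔV = 9.29 × 10^8 m³ = 7.532 × 10^5 acre-ft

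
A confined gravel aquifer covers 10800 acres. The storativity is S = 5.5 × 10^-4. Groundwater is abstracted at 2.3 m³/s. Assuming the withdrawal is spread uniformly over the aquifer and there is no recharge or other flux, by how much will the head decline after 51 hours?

A = 10800 acres = 4.371 × 10^7 m²
Q = 2.3 m³/s = 1.987 × 10^5 m³/d
t = 51 hours = 2.125 d
ΔV = Q × t = 1.987 × 10^5 m³/d × 2.125 d = 4.223 × 10^5 m³
Δh = ΔV / (S × A) = 4.223 × 10^5 / (5.5 × 10^-4 × 4.371 × 10^7) = 17.57 m

Δh ≈ 17.6 m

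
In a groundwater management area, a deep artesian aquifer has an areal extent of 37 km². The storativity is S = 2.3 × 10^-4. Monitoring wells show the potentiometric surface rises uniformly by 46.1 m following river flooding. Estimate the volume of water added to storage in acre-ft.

A = 37 km² = 3.7 × 10^7 m²
ΔV = S × A × Δh = 2.3 × 10^-4 × 3.7 × 10^7 m² × 46.1 m = 3.923 × 10^5 m³
ΔV = 3.923 × 10^5 m³ = 318.1 acre-ft

ΔV ≈ 318 acre-ft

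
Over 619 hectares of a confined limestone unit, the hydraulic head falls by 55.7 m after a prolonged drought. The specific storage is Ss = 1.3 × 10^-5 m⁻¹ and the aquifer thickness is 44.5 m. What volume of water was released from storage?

ΔV ≈ 1.99 × 10^5 m³

S = Ss × b = 1.3 × 10^-5 m⁻¹ × 44.5 m = 5.785 × 10^-4
A = 619 hectares = 6.19 × 10^6 m²
ΔV = S × A × Δh = 5.785 × 10^-4 × 6.19 × 10^6 m² × 55.7 m = 1.995 × 10^5 m³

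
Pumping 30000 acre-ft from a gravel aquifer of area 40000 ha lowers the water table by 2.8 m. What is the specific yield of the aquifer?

A = 40000 ha = 4 × 10^8 m²
ΔV = 30000 acre-ft = 3.7 × 10^7 m³
Sy = ΔV / (A × Δh) = 3.7 × 10^7 m³ / (4 × 10^8 m² × 2.8 m) = 0.03304

Sy ≈ 0.033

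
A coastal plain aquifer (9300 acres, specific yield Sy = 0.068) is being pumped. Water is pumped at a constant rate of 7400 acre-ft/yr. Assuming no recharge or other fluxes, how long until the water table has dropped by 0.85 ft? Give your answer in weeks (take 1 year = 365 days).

A = 9300 acres = 3.764 × 10^7 m²
Δh = 0.85 ft = 0.2591 m
ΔV = Sy × A × Δh = 0.068 × 3.764 × 10^7 × 0.2591 = 6.63 × 10^5 m³
Q = 7400 acre-ft/yr = 25010 m³/d
t = ΔV / Q = 6.63 × 10^5 m³ / 25010 m³/d = 26.51 d
t = 26.51 d ≈ 3.788 weeks

t ≈ 3.79 weeks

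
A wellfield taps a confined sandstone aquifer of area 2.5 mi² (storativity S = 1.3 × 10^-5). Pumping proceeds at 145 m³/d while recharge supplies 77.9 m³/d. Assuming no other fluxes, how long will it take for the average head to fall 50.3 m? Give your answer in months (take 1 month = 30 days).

A = 2.5 mi² = 6.475 × 10^6 m²
ΔV = S × A × Δh = 1.3 × 10^-5 × 6.475 × 10^6 × 50.3 = 4234 m³
Net withdrawal = 145 − 77.9 = 67.1 m³/d
t = ΔV / Q = 4234 m³ / 67.1 m³/d = 63.1 d
t = 63.1 d ≈ 2.103 months

t ≈ 2.1 months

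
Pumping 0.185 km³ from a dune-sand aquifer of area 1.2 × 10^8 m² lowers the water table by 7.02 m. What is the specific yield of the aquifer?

ΔV = 0.185 km³ = 1.85 × 10^8 m³
Sy = ΔV / (A × Δh) = 1.85 × 10^8 m³ / (1.2 × 10^8 m² × 7.02 m) = 0.2196

Sy ≈ 0.22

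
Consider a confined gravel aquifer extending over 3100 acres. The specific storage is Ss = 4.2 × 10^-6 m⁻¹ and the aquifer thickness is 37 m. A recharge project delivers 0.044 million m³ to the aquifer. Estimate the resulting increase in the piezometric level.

S = Ss × b = 4.2 × 10^-6 m⁻¹ × 37 m = 1.554 × 10^-4
A = 3100 acres = 1.255 × 10^7 m²
ΔV = 0.044 million m³ = 44000 m³
Δh = ΔV / (S × A) = 44000 m³ / (1.554 × 10^-4 × 1.255 × 10^7 m²) = 22.57 m

Δh ≈ 22.6 m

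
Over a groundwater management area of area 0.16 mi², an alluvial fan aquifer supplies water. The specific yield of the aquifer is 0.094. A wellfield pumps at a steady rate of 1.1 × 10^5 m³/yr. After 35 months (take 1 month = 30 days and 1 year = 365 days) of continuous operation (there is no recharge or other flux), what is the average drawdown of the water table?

Δh ≈ 8.12 m

A = 0.16 mi² = 4.144 × 10^5 m²
Q = 1.1 × 10^5 m³/yr = 301.4 m³/d
t = 35 months = 1050 d
ΔV = Q × t = 301.4 m³/d × 1050 d = 3.164 × 10^5 m³
Δh = ΔV / (Sy × A) = 3.164 × 10^5 / (0.094 × 4.144 × 10^5) = 8.124 m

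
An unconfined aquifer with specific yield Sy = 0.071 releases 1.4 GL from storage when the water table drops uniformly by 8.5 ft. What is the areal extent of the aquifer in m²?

Δh = 8.5 ft = 2.591 m
ΔV = 1.4 GL = 1.4 × 10^6 m³
A = ΔV / (Sy × Δh) = 1.4 × 10^6 / (0.071 × 2.591) = 7.611 × 10^6 m²

A ≈ 7.61 × 10^6 m²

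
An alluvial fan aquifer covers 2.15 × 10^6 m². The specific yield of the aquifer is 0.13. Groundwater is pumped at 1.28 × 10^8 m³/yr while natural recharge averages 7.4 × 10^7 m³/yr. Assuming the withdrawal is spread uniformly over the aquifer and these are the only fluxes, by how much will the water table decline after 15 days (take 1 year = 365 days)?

Net abstraction = 1.28 × 10^8 − 7.4 × 10^7 = 5.4 × 10^7 m³/yr
Q_net = 5.4 × 10^7 m³/yr = 1.479 × 10^5 m³/d
ΔV = Q × t = 1.479 × 10^5 m³/d × 15 d = 2.219 × 10^6 m³
Δh = ΔV / (Sy × A) = 2.219 × 10^6 / (0.13 × 2.15 × 10^6) = 7.94 m

Δh ≈ 7.94 m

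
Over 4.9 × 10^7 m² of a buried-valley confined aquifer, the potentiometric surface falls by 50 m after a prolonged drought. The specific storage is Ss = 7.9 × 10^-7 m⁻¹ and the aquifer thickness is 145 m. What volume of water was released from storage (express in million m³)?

S = Ss × b = 7.9 × 10^-7 m⁻¹ × 145 m = 1.145 × 10^-4
ΔV = S × A × Δh = 1.145 × 10^-4 × 4.9 × 10^7 m² × 50 m = 2.806 × 10^5 m³
ΔV = 2.806 × 10^5 m³ = 0.2806 million m³

ΔV ≈ 0.281 million m³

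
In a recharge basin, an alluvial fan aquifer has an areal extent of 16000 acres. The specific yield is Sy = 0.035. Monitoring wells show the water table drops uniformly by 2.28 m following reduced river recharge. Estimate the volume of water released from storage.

ΔV ≈ 5.17 × 10^6 m³

A = 16000 acres = 6.475 × 10^7 m²
ΔV = Sy × A × Δh = 0.035 × 6.475 × 10^7 m² × 2.28 m = 5.167 × 10^6 m³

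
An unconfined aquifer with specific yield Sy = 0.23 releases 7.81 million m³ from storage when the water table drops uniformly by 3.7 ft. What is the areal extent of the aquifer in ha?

A ≈ 3010 ha

Δh = 3.7 ft = 1.128 m
ΔV = 7.81 million m³ = 7.81 × 10^6 m³
A = ΔV / (Sy × Δh) = 7.81 × 10^6 / (0.23 × 1.128) = 3.011 × 10^7 m²
A = 3.011 × 10^7 m² = 3011 ha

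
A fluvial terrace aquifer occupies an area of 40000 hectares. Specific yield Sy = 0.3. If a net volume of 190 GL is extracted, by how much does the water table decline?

Δh ≈ 1.58 m

A = 40000 hectares = 4 × 10^8 m²
ΔV = 190 GL = 1.9 × 10^8 m³
Δh = ΔV / (Sy × A) = 1.9 × 10^8 m³ / (0.3 × 4 × 10^8 m²) = 1.583 m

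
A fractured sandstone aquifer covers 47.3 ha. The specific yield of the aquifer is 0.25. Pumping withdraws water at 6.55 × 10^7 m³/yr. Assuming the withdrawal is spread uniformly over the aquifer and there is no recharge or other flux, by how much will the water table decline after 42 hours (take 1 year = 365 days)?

A = 47.3 ha = 4.73 × 10^5 m²
Q = 6.55 × 10^7 m³/yr = 1.795 × 10^5 m³/d
t = 42 hours = 1.75 d
ΔV = Q × t = 1.795 × 10^5 m³/d × 1.75 d = 3.14 × 10^5 m³
Δh = ΔV / (Sy × A) = 3.14 × 10^5 / (0.25 × 4.73 × 10^5) = 2.656 m

Δh ≈ 2.66 m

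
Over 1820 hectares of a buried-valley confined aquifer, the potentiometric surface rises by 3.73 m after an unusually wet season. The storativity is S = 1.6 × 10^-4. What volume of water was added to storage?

ΔV ≈ 10900 m³

A = 1820 hectares = 1.82 × 10^7 m²
ΔV = S × A × Δh = 1.6 × 10^-4 × 1.82 × 10^7 m² × 3.73 m = 10860 m³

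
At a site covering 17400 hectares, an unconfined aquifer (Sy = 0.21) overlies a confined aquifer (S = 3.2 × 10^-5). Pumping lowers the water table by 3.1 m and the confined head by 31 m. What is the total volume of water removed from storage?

ΔV ≈ 1.13 × 10^8 m³

A = 17400 hectares = 1.74 × 10^8 m²
Unconfined: ΔV_u = Sy × A × Δh_u = 0.21 × 1.74 × 10^8 × 3.1 = 1.133 × 10^8 m³
Confined: ΔV_c = S × A × Δh_c = 3.2 × 10^-5 × 1.74 × 10^8 × 31 = 1.726 × 10^5 m³
Total ΔV = 1.133 × 10^8 + 1.726 × 10^5 = 1.134 × 10^8 m³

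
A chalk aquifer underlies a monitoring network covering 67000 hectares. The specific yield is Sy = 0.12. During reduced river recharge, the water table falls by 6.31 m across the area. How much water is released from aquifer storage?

ΔV ≈ 5.07 × 10^8 m³

A = 67000 hectares = 6.7 × 10^8 m²
ΔV = Sy × A × Δh = 0.12 × 6.7 × 10^8 m² × 6.31 m = 5.073 × 10^8 m³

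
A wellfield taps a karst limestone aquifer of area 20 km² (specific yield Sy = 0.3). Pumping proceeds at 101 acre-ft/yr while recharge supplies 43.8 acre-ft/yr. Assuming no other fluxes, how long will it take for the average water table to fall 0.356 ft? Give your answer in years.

t ≈ 9.23 years

A = 20 km² = 2 × 10^7 m²
Δh = 0.356 ft = 0.1085 m
ΔV = Sy × A × Δh = 0.3 × 2 × 10^7 × 0.1085 = 6.511 × 10^5 m³
Net withdrawal = 101 − 43.8 = 57.2 acre-ft/yr = 193.3 m³/d
t = ΔV / Q = 6.511 × 10^5 m³ / 193.3 m³/d = 3368 d
t = 3368 d ≈ 9.228 years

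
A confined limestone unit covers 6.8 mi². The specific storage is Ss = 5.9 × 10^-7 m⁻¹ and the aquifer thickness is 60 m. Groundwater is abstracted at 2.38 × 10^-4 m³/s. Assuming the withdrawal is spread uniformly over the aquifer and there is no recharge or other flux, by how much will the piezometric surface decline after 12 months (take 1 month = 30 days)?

S = Ss × b = 5.9 × 10^-7 m⁻¹ × 60 m = 3.54 × 10^-5
A = 6.8 mi² = 1.761 × 10^7 m²
Q = 2.38 × 10^-4 m³/s = 20.56 m³/d
t = 12 months = 360 d
ΔV = Q × t = 20.56 m³/d × 360 d = 7403 m³
Δh = ΔV / (S × A) = 7403 / (3.54 × 10^-5 × 1.761 × 10^7) = 11.87 m

Δh ≈ 11.9 m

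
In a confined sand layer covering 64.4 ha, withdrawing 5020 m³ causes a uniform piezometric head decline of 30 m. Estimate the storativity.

A = 64.4 ha = 6.44 × 10^5 m²
S = ΔV / (A × Δh) = 5020 m³ / (6.44 × 10^5 m² × 30 m) = 2.598 × 10^-4

S ≈ 2.6 × 10^-4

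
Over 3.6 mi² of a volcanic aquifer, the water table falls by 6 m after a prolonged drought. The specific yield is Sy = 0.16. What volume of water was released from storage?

ΔV ≈ 8.95 × 10^6 m³

A = 3.6 mi² = 9.324 × 10^6 m²
ΔV = Sy × A × Δh = 0.16 × 9.324 × 10^6 m² × 6 m = 8.951 × 10^6 m³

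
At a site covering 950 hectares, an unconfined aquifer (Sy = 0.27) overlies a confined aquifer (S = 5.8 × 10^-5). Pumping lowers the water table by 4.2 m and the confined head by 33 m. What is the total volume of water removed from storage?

A = 950 hectares = 9.5 × 10^6 m²
Unconfined: ΔV_u = Sy × A × Δh_u = 0.27 × 9.5 × 10^6 × 4.2 = 1.077 × 10^7 m³
Confined: ΔV_c = S × A × Δh_c = 5.8 × 10^-5 × 9.5 × 10^6 × 33 = 18180 m³
Total ΔV = 1.077 × 10^7 + 18180 = 1.079 × 10^7 m³

ΔV ≈ 1.08 × 10^7 m³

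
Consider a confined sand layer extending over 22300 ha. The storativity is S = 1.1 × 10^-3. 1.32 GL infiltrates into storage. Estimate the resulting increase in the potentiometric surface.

Δh ≈ 5.38 m

A = 22300 ha = 2.23 × 10^8 m²
ΔV = 1.32 GL = 1.32 × 10^6 m³
Δh = ΔV / (S × A) = 1.32 × 10^6 m³ / (0.0011 × 2.23 × 10^8 m²) = 5.381 m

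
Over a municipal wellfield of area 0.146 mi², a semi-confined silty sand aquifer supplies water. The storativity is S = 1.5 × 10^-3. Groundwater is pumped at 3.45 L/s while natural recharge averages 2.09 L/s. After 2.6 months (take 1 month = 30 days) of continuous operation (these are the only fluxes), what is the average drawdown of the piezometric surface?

Δh ≈ 16.2 m

A = 0.146 mi² = 3.781 × 10^5 m²
Net abstraction = 3.45 − 2.09 = 1.36 L/s
Q_net = 1.36 L/s = 117.5 m³/d
t = 2.6 months = 78 d
ΔV = Q × t = 117.5 m³/d × 78 d = 9165 m³
Δh = ΔV / (S × A) = 9165 / (0.0015 × 3.781 × 10^5) = 16.16 m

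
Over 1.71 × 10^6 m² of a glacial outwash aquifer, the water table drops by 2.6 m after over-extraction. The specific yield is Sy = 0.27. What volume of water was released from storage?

ΔV ≈ 1.2 × 10^6 m³

ΔV = Sy × A × Δh = 0.27 × 1.71 × 10^6 m² × 2.6 m = 1.2 × 10^6 m³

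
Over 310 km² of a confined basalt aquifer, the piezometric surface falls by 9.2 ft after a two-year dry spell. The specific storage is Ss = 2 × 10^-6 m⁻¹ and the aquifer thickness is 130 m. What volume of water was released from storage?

S = Ss × b = 2 × 10^-6 m⁻¹ × 130 m = 2.6 × 10^-4
A = 310 km² = 3.1 × 10^8 m²
Δh = 9.2 ft = 2.804 m
ΔV = S × A × Δh = 2.6 × 10^-4 × 3.1 × 10^8 m² × 2.804 m = 2.26 × 10^5 m³

ΔV ≈ 2.26 × 10^5 m³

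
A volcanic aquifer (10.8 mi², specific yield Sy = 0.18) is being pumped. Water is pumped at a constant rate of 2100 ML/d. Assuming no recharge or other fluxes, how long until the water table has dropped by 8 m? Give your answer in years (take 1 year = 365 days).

t ≈ 0.0525 years

A = 10.8 mi² = 2.797 × 10^7 m²
ΔV = Sy × A × Δh = 0.18 × 2.797 × 10^7 × 8 = 4.028 × 10^7 m³
Q = 2100 ML/d = 2.1 × 10^6 m³/d
t = ΔV / Q = 4.028 × 10^7 m³ / 2.1 × 10^6 m³/d = 19.18 d
t = 19.18 d ≈ 0.05255 years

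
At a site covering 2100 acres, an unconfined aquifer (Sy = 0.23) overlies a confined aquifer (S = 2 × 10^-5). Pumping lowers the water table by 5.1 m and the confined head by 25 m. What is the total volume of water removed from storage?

ΔV ≈ 9.97 × 10^6 m³

A = 2100 acres = 8.498 × 10^6 m²
Unconfined: ΔV_u = Sy × A × Δh_u = 0.23 × 8.498 × 10^6 × 5.1 = 9.969 × 10^6 m³
Confined: ΔV_c = S × A × Δh_c = 2 × 10^-5 × 8.498 × 10^6 × 25 = 4249 m³
Total ΔV = 9.969 × 10^6 + 4249 = 9.973 × 10^6 m³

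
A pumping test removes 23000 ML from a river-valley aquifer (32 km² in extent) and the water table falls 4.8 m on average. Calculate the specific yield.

A = 32 km² = 3.2 × 10^7 m²
ΔV = 23000 ML = 2.3 × 10^7 m³
Sy = ΔV / (A × Δh) = 2.3 × 10^7 m³ / (3.2 × 10^7 m² × 4.8 m) = 0.1497

Sy ≈ 0.15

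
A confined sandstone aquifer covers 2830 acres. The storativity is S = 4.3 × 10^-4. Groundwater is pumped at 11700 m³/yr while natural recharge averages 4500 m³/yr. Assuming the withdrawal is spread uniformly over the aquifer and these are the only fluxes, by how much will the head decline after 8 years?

Δh ≈ 11.7 m

A = 2830 acres = 1.145 × 10^7 m²
Net abstraction = 11700 − 4500 = 7200 m³/yr
Q_net = 7200 m³/yr = 19.73 m³/d
t = 8 years = 2920 d
ΔV = Q × t = 19.73 m³/d × 2920 d = 57600 m³
Δh = ΔV / (S × A) = 57600 / (4.3 × 10^-4 × 1.145 × 10^7) = 11.7 m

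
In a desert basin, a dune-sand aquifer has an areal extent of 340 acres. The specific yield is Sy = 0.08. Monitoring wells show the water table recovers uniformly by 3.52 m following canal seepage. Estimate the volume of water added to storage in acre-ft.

ΔV ≈ 314 acre-ft

A = 340 acres = 1.376 × 10^6 m²
ΔV = Sy × A × Δh = 0.08 × 1.376 × 10^6 m² × 3.52 m = 3.875 × 10^5 m³
ΔV = 3.875 × 10^5 m³ = 314.1 acre-ft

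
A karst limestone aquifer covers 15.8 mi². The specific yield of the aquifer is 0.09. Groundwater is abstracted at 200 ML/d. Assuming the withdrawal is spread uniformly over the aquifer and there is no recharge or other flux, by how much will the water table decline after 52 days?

A = 15.8 mi² = 4.092 × 10^7 m²
Q = 200 ML/d = 2 × 10^5 m³/d
ΔV = Q × t = 2 × 10^5 m³/d × 52 d = 1.04 × 10^7 m³
Δh = ΔV / (Sy × A) = 1.04 × 10^7 / (0.09 × 4.092 × 10^7) = 2.824 m

Δh ≈ 2.82 m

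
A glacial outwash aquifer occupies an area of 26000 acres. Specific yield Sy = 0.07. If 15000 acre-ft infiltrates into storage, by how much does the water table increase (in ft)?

A = 26000 acres = 1.052 × 10^8 m²
ΔV = 15000 acre-ft = 1.85 × 10^7 m³
Δh = ΔV / (Sy × A) = 1.85 × 10^7 m³ / (0.07 × 1.052 × 10^8 m²) = 2.512 m
Δh = 2.512 m = 8.242 ft

Δh ≈ 8.24 ft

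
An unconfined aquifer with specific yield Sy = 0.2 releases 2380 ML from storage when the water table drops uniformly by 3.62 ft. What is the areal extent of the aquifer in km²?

A ≈ 10.8 km²

Δh = 3.62 ft = 1.103 m
ΔV = 2380 ML = 2.38 × 10^6 m³
A = ΔV / (Sy × Δh) = 2.38 × 10^6 / (0.2 × 1.103) = 1.079 × 10^7 m²
A = 1.079 × 10^7 m² = 10.79 km²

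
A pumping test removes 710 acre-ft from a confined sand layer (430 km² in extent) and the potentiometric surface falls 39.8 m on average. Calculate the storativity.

S ≈ 5.1 × 10^-5

A = 430 km² = 4.3 × 10^8 m²
ΔV = 710 acre-ft = 8.758 × 10^5 m³
S = ΔV / (A × Δh) = 8.758 × 10^5 m³ / (4.3 × 10^8 m² × 39.8 m) = 5.117 × 10^-5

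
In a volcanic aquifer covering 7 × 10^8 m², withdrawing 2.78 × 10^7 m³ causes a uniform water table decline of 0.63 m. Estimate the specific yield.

Sy = ΔV / (A × Δh) = 2.78 × 10^7 m³ / (7 × 10^8 m² × 0.63 m) = 0.06304

Sy ≈ 0.063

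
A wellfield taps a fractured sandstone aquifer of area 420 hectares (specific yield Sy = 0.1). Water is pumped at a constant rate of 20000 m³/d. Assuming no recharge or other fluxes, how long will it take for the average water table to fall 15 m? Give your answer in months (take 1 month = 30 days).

t ≈ 10.5 months

A = 420 hectares = 4.2 × 10^6 m²
ΔV = Sy × A × Δh = 0.1 × 4.2 × 10^6 × 15 = 6.3 × 10^6 m³
t = ΔV / Q = 6.3 × 10^6 m³ / 20000 m³/d = 315 d
t = 315 d ≈ 10.5 months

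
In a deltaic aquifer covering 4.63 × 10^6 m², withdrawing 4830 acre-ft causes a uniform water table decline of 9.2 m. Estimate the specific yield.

ΔV = 4830 acre-ft = 5.958 × 10^6 m³
Sy = ΔV / (A × Δh) = 5.958 × 10^6 m³ / (4.63 × 10^6 m² × 9.2 m) = 0.1399

Sy ≈ 0.14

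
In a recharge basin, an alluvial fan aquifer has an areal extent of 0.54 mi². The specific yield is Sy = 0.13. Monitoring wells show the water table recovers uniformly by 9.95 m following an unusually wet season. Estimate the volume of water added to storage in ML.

ΔV ≈ 1810 ML

A = 0.54 mi² = 1.399 × 10^6 m²
ΔV = Sy × A × Δh = 0.13 × 1.399 × 10^6 m² × 9.95 m = 1.809 × 10^6 m³
ΔV = 1.809 × 10^6 m³ = 1809 ML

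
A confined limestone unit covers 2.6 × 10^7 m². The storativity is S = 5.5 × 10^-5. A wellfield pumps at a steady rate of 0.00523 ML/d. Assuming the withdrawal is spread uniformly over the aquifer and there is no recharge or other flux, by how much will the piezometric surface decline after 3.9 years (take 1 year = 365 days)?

Q = 0.00523 ML/d = 5.23 m³/d
t = 3.9 years = 1424 d
ΔV = Q × t = 5.23 m³/d × 1424 d = 7445 m³
Δh = ΔV / (S × A) = 7445 / (5.5 × 10^-5 × 2.6 × 10^7) = 5.206 m

Δh ≈ 5.21 m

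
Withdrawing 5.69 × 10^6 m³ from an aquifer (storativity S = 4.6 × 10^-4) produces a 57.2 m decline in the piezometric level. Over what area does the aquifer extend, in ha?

A ≈ 21600 ha

A = ΔV / (S × Δh) = 5.69 × 10^6 / (4.6 × 10^-4 × 57.2) = 2.163 × 10^8 m²
A = 2.163 × 10^8 m² = 21630 ha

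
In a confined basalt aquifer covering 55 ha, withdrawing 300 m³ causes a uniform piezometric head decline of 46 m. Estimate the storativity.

S ≈ 1.2 × 10^-5

A = 55 ha = 5.5 × 10^5 m²
S = ΔV / (A × Δh) = 300 m³ / (5.5 × 10^5 m² × 46 m) = 1.186 × 10^-5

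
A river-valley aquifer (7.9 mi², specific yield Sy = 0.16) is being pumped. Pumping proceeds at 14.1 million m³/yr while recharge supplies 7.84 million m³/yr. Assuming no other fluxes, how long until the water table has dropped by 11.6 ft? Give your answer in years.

A = 7.9 mi² = 2.046 × 10^7 m²
Δh = 11.6 ft = 3.536 m
ΔV = Sy × A × Δh = 0.16 × 2.046 × 10^7 × 3.536 = 1.157 × 10^7 m³
Net withdrawal = 14.1 − 7.84 = 6.26 million m³/yr = 17150 m³/d
t = ΔV / Q = 1.157 × 10^7 m³ / 17150 m³/d = 674.9 d
t = 674.9 d ≈ 1.849 years

t ≈ 1.85 years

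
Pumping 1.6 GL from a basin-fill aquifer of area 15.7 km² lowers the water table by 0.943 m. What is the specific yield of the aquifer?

Sy ≈ 0.11

A = 15.7 km² = 1.57 × 10^7 m²
ΔV = 1.6 GL = 1.6 × 10^6 m³
Sy = ΔV / (A × Δh) = 1.6 × 10^6 m³ / (1.57 × 10^7 m² × 0.943 m) = 0.1081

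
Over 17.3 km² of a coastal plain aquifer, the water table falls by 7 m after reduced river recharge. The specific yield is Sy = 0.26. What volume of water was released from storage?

A = 17.3 km² = 1.73 × 10^7 m²
ΔV = Sy × A × Δh = 0.26 × 1.73 × 10^7 m² × 7 m = 3.149 × 10^7 m³

ΔV ≈ 3.15 × 10^7 m³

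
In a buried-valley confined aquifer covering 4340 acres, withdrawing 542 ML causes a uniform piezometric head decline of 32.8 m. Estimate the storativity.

S ≈ 9.4 × 10^-4

A = 4340 acres = 1.756 × 10^7 m²
ΔV = 542 ML = 5.42 × 10^5 m³
S = ΔV / (A × Δh) = 5.42 × 10^5 m³ / (1.756 × 10^7 m² × 32.8 m) = 9.408 × 10^-4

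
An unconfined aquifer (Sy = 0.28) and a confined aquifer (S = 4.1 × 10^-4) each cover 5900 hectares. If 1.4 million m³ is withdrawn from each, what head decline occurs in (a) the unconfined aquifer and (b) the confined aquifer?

Δh_u ≈ 0.0847 m; Δh_c ≈ 57.9 m

A = 5900 hectares = 5.9 × 10^7 m²
ΔV = 1.4 million m³ = 1.4 × 10^6 m³
Unconfined: Δh_u = ΔV/(Sy·A) = 1.4 × 10^6/(0.28 × 5.9 × 10^7) = 0.08475 m
Confined: Δh_c = ΔV/(S·A) = 1.4 × 10^6/(4.1 × 10^-4 × 5.9 × 10^7) = 57.88 m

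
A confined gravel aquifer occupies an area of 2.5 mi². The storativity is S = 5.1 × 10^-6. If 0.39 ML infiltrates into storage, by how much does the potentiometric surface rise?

A = 2.5 mi² = 6.475 × 10^6 m²
ΔV = 0.39 ML = 390 m³
Δh = ΔV / (S × A) = 390 m³ / (5.1 × 10^-6 × 6.475 × 10^6 m²) = 11.81 m

Δh ≈ 11.8 m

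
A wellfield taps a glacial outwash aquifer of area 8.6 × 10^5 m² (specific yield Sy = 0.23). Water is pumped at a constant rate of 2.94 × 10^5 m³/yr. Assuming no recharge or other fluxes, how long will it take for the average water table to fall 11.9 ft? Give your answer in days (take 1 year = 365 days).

t ≈ 891 days

Δh = 11.9 ft = 3.627 m
ΔV = Sy × A × Δh = 0.23 × 8.6 × 10^5 × 3.627 = 7.174 × 10^5 m³
Q = 2.94 × 10^5 m³/yr = 805.5 m³/d
t = ΔV / Q = 7.174 × 10^5 m³ / 805.5 m³/d = 890.7 d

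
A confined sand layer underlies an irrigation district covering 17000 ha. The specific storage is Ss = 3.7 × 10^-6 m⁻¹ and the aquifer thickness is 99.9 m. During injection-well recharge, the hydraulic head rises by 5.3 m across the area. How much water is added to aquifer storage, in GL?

ΔV ≈ 0.333 GL

S = Ss × b = 3.7 × 10^-6 m⁻¹ × 99.9 m = 3.696 × 10^-4
A = 17000 ha = 1.7 × 10^8 m²
ΔV = S × A × Δh = 3.696 × 10^-4 × 1.7 × 10^8 m² × 5.3 m = 3.33 × 10^5 m³
ΔV = 3.33 × 10^5 m³ = 0.333 GL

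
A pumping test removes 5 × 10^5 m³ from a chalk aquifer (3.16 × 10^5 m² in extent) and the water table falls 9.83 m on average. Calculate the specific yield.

Sy ≈ 0.16

Sy = ΔV / (A × Δh) = 5 × 10^5 m³ / (3.16 × 10^5 m² × 9.83 m) = 0.161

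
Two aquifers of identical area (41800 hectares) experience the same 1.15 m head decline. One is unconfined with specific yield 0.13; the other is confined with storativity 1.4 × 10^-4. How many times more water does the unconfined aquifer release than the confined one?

A = 41800 hectares = 4.18 × 10^8 m²
Unconfined: ΔV_u = Sy × A × Δh = 0.13 × 4.18 × 10^8 × 1.15 = 6.249 × 10^7 m³
Confined: ΔV_c = S × A × Δh = 1.4 × 10^-4 × 4.18 × 10^8 × 1.15 = 67300 m³
Ratio = ΔV_u / ΔV_c = Sy / S = 0.13 / 1.4 × 10^-4 = 928.6

ΔV_u / ΔV_c ≈ 929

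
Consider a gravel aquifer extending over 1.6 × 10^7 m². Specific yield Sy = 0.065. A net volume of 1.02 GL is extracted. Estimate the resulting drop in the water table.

ΔV = 1.02 GL = 1.02 × 10^6 m³
Δh = ΔV / (Sy × A) = 1.02 × 10^6 m³ / (0.065 × 1.6 × 10^7 m²) = 0.9808 m

Δh ≈ 0.981 m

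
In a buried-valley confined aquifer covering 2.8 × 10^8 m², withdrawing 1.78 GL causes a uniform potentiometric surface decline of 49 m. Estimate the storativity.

S ≈ 1.3 × 10^-4

ΔV = 1.78 GL = 1.78 × 10^6 m³
S = ΔV / (A × Δh) = 1.78 × 10^6 m³ / (2.8 × 10^8 m² × 49 m) = 1.297 × 10^-4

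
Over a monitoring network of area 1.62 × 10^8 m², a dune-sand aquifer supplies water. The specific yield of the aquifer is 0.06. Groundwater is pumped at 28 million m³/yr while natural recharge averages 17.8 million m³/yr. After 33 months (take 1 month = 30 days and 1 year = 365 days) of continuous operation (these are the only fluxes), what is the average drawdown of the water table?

Δh ≈ 2.85 m

Net abstraction = 28 − 17.8 = 10.2 million m³/yr
Q_net = 10.2 million m³/yr = 27950 m³/d
t = 33 months = 990 d
ΔV = Q × t = 27950 m³/d × 990 d = 2.767 × 10^7 m³
Δh = ΔV / (Sy × A) = 2.767 × 10^7 / (0.06 × 1.62 × 10^8) = 2.846 m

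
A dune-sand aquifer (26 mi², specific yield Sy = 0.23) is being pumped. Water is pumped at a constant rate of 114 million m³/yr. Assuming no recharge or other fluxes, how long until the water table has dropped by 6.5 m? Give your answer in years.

A = 26 mi² = 6.734 × 10^7 m²
ΔV = Sy × A × Δh = 0.23 × 6.734 × 10^7 × 6.5 = 1.007 × 10^8 m³
Q = 114 million m³/yr = 3.123 × 10^5 m³/d
t = ΔV / Q = 1.007 × 10^8 m³ / 3.123 × 10^5 m³/d = 322.3 d
t = 322.3 d ≈ 0.8831 years

t ≈ 0.883 years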